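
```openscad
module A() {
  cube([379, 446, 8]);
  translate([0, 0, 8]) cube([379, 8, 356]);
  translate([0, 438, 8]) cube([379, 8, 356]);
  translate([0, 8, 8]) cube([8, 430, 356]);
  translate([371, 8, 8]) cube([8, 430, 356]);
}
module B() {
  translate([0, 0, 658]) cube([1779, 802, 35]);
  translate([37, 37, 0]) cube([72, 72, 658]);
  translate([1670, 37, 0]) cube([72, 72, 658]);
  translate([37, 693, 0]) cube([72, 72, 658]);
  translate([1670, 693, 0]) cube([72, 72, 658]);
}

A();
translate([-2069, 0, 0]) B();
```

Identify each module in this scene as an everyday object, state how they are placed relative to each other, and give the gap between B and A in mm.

The table's nearest face is 290 mm from the open box's −x face.

A is an open box. B is a table. The table is on the floor beside the open box on its −x side. The gap between the table and the open box is 290 mm.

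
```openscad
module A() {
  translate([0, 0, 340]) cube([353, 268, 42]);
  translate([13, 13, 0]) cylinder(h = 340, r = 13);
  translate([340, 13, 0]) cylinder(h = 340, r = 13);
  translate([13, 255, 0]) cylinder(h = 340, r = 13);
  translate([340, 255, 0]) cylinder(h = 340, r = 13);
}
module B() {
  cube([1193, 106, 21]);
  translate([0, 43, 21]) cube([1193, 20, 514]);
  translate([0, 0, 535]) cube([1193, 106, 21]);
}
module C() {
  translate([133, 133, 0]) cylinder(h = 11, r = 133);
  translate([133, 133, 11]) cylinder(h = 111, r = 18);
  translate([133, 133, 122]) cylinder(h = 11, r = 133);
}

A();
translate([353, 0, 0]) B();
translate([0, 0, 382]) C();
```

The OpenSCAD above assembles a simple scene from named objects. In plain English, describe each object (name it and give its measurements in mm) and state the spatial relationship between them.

A is a four-legged stool. The seat is 353×268 mm, 42 mm thick, top at z = 382 mm. It stands on four round legs, each 26 mm in diameter, from z = 0 to the seat underside, each leg's axis is inset half a diameter from the nearest pair of seat edges (so the leg's bounding box is flush with the corner).

B is an I-beam lying along x, 1193 mm long. Overall section height 556 mm. Two flanges 106 mm wide (y) and 21 mm thick, one on the floor and one at the top; a web 20 mm thick runs between them, centred on the flange width.

C is a spool: two coaxial disc flanges of radius 133 mm and thickness 11 mm, joined by a core cylinder of radius 18 mm and height 111 mm. The lower flange rests on z = 0 and the three cylinders share a vertical axis.

The I-beam is against the stool's +x side, with their −y faces flush. The spool is on top of the stool.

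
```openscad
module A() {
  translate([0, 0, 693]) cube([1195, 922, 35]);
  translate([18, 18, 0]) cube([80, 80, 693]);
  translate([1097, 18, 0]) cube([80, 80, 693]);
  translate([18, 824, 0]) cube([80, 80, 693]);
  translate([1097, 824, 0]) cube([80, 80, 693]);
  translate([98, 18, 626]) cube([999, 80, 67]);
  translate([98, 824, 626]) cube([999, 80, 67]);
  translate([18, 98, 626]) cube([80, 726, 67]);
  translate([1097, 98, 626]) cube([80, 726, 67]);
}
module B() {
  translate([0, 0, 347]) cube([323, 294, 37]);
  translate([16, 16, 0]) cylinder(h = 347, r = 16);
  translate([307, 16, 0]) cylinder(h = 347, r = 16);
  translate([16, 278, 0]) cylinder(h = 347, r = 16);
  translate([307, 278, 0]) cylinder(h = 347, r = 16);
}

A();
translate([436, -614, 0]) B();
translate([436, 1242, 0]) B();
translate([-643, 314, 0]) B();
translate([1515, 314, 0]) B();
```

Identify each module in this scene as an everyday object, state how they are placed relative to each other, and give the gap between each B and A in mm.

Each stool's nearest face is 320 mm from the table's bounding box.

A is a table. B is a stool. Four stools sit around the table at the −y, +y, −x, +x sides. The gap between each stool and the table is 320 mm.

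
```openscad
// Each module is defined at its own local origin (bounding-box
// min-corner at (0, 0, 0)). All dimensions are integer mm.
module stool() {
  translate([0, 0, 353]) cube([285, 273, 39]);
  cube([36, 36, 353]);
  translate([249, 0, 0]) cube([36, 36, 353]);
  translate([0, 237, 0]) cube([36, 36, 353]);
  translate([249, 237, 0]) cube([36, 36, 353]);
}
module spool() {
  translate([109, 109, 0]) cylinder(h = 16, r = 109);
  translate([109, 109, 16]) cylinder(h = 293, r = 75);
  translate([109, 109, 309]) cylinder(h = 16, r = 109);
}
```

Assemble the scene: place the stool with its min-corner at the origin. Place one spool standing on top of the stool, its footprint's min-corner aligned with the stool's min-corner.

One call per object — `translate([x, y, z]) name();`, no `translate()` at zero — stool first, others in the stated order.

stool();
translate([0, 0, 392]) spool();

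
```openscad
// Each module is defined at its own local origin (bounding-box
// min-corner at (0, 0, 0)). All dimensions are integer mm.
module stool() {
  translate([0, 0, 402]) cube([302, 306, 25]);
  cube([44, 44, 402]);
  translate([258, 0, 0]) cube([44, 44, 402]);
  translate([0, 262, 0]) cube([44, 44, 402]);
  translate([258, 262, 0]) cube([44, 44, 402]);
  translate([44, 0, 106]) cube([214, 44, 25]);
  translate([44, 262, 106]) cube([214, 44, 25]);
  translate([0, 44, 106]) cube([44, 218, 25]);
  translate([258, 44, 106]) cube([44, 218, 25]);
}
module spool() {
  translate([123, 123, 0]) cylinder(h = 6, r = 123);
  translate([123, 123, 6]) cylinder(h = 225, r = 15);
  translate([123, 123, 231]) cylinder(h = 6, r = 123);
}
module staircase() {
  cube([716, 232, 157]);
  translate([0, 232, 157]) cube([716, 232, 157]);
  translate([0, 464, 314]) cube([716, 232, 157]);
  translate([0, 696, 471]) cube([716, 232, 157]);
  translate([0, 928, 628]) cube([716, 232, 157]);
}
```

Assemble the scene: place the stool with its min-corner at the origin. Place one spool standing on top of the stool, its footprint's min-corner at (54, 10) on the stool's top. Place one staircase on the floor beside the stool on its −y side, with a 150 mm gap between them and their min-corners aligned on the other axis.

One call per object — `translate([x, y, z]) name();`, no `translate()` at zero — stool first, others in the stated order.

stool();
translate([54, 10, 427]) spool();
translate([0, -1310, 0]) staircase();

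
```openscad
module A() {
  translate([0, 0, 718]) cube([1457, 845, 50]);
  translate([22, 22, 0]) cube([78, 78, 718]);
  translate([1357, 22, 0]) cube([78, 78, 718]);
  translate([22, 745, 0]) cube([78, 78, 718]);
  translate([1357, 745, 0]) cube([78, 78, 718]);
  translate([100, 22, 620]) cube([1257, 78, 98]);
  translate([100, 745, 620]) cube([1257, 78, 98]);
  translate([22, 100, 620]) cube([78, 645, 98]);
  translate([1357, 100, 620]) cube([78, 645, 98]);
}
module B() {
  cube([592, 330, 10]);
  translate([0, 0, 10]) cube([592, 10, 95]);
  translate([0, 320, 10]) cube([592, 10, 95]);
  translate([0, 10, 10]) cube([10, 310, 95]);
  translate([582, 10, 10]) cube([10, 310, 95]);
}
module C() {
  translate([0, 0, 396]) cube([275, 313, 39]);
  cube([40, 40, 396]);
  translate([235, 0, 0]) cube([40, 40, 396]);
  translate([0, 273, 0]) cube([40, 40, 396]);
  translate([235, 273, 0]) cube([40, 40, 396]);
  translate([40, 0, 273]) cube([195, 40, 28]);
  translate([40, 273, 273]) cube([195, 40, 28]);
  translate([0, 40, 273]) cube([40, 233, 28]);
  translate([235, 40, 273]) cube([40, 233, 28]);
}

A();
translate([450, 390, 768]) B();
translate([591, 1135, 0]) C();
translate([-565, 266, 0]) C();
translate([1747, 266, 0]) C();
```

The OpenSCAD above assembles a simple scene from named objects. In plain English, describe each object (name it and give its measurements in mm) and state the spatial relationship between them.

A is a table: top 1457 mm (x) × 845 mm (y), 50 mm thick, upper face at z = 768 mm, on four 78×78 mm square legs, each inset 22 mm from the nearest pair of top edges, running from z = 0 to the bottom of the top. Four apron rails, 78 mm thick and 98 mm tall, run between adjacent legs with their top edges flush with the underside of the top and their outer faces flush with the legs' outer faces.

B is an open storage box with external size 592×330×105 mm and wall thickness 10 mm (the base is also 10 mm thick). The base covers the whole footprint; the four walls stand on the base, with the y-facing walls full-width and the x-facing walls fitting between their inner faces.

C is a simple wooden stool: a rectangular seat 275 mm (x) by 313 mm (y), 39 mm thick, top face at z = 435 mm, on four square legs, each 40×40 mm in cross-section. The legs rest on z = 0, each flush with a corner of the seat. Four stretchers, 40 mm wide and 28 mm tall, connect adjacent legs with their undersides at z = 273 mm, each running between the inner faces of the legs it joins and aligned with the legs' outer faces on the other axis.

The open box is on top of the table. Three stools sit around the table at the +y, −x, +x sides.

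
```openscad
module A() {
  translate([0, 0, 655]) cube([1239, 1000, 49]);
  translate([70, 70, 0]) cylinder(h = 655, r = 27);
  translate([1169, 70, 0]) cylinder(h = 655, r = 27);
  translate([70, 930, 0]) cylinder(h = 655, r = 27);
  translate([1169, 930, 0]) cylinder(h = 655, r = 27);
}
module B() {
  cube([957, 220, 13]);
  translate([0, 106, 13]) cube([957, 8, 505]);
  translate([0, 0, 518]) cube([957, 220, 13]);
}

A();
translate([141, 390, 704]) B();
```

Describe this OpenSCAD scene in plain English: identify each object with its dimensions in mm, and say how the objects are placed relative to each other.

A is a rectangular dining table. The top is 1239×1000×49 mm with its upper surface at z = 704 mm. It stands on four round legs of 54 mm diameter, each leg's bounding box inset 43 mm from the nearest pair of top edges, running from the floor to the underside of the top.

B is an I-beam lying along x, 957 mm long. Overall section height 531 mm. Two flanges 220 mm wide (y) and 13 mm thick, one on the floor and one at the top; a web 8 mm thick runs between them, centred on the flange width.

The I-beam is on top of the table, centred.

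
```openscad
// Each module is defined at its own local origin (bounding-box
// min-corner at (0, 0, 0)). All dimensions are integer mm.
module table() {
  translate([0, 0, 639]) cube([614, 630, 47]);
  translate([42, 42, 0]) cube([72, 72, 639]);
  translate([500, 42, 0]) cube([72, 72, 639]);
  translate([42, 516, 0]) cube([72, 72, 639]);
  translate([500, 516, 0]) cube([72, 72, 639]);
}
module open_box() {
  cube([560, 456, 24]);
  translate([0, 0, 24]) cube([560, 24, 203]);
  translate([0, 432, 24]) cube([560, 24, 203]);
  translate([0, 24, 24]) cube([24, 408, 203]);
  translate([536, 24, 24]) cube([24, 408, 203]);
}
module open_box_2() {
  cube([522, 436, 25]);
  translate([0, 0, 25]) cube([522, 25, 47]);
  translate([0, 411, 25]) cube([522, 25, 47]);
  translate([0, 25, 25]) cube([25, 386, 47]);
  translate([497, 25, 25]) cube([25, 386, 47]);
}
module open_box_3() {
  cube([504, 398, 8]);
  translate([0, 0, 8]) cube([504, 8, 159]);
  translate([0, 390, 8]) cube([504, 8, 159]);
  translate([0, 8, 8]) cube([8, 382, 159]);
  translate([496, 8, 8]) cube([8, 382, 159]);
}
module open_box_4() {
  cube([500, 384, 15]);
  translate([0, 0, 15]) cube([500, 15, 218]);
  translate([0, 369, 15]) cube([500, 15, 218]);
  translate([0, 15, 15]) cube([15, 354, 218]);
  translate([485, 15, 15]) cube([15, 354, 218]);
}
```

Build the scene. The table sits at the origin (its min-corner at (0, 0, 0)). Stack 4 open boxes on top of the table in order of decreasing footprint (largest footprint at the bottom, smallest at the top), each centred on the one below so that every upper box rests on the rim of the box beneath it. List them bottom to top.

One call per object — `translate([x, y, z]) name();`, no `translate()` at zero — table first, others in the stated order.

table();
translate([27, 87, 686]) open_box();
translate([46, 97, 913]) open_box_2();
translate([55, 116, 985]) open_box_3();
translate([57, 123, 1152]) open_box_4();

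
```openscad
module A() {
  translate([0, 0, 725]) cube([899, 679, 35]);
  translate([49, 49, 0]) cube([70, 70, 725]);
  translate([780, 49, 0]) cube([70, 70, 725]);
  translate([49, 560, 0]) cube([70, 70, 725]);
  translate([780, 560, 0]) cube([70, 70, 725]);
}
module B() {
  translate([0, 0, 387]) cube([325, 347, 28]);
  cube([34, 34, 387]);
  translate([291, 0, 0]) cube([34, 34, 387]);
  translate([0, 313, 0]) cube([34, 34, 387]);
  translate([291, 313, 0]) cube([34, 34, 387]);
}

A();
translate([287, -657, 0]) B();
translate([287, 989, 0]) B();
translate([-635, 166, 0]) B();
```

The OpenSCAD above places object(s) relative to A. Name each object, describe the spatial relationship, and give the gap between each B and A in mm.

A is a table. B is a stool. Three stools sit around the table at the −y, +y, −x sides. The gap between each stool and the table is 310 mm.

Each stool's nearest face is 310 mm from the table's bounding box.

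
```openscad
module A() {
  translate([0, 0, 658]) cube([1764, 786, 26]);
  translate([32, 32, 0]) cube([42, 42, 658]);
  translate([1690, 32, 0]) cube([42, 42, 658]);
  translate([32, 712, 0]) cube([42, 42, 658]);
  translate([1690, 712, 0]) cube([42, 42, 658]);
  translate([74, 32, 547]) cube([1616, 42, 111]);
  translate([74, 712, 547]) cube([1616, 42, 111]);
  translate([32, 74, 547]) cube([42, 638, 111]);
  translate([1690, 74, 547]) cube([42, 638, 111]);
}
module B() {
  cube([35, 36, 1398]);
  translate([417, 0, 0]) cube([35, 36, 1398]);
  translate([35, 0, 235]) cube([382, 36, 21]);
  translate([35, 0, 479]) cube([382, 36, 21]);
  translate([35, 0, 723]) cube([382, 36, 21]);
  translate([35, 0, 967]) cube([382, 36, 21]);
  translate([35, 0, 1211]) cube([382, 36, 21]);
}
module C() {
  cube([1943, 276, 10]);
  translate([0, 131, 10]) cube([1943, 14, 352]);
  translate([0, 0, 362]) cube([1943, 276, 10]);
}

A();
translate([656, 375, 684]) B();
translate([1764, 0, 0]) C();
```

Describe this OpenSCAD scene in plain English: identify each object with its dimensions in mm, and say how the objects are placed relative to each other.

A is a table with a 1764×786 mm rectangular top, 26 mm thick, top surface at z = 684 mm, supported by four 42×42 mm square legs, each inset 32 mm from the nearest pair of top edges, running from the floor. Four apron rails, 42 mm thick and 111 mm tall, run between adjacent legs with their top edges flush with the underside of the top and their outer faces flush with the legs' outer faces.

B is a straight ladder. Two 35×36 mm vertical rails, 1398 mm tall, stand 452 mm apart (outside-to-outside) with their front faces coplanar on the −y side. 5 rungs, each 36 mm deep and 21 mm tall, span between the inner faces of the rails, front faces flush with the rails. The lowest rung's underside is at z = 235 mm and rungs are spaced 244 mm apart (underside to underside).

C is an I-beam lying along x, 1943 mm long. Overall section height 372 mm. Two flanges 276 mm wide (y) and 10 mm thick, one on the floor and one at the top; a web 14 mm thick runs between them, centred on the flange width.

The ladder is on top of the table, centred. The I-beam is against the table's +x side, with their −y faces flush.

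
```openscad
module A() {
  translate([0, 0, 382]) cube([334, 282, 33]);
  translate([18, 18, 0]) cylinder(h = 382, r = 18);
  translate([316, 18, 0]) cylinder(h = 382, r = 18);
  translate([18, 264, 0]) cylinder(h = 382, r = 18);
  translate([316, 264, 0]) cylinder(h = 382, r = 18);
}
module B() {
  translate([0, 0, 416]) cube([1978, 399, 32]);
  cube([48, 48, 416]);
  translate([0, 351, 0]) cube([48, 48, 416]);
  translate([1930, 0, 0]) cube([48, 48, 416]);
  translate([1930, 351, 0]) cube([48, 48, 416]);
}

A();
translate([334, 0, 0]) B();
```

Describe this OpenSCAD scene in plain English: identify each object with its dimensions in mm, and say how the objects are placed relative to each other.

A is a four-legged stool. The seat is 334×282 mm, 33 mm thick, top at z = 415 mm. It stands on four round legs, each 36 mm in diameter, from z = 0 to the seat underside, each leg's axis is inset half a diameter from the nearest pair of seat edges (so the leg's bounding box is flush with the corner).

B is a long wooden bench with a 1978 mm (x) × 399 mm (y) seat, 32 mm thick, its top surface 448 mm above the floor. Four 48 mm square legs at the seat corners, flush with the edges, run from z = 0 to the seat underside.

The bench is against the stool's +x side, with their −y faces flush.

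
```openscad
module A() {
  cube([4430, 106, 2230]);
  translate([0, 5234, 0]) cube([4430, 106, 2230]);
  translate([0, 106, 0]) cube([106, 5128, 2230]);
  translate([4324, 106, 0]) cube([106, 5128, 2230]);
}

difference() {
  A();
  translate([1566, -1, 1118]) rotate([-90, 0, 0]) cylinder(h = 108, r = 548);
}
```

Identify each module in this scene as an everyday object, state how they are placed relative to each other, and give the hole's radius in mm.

The subtracted cylinder has r = 548 mm.

A is a house frame. The house frame has a circular hole through its front wall. The hole's radius is 548 mm.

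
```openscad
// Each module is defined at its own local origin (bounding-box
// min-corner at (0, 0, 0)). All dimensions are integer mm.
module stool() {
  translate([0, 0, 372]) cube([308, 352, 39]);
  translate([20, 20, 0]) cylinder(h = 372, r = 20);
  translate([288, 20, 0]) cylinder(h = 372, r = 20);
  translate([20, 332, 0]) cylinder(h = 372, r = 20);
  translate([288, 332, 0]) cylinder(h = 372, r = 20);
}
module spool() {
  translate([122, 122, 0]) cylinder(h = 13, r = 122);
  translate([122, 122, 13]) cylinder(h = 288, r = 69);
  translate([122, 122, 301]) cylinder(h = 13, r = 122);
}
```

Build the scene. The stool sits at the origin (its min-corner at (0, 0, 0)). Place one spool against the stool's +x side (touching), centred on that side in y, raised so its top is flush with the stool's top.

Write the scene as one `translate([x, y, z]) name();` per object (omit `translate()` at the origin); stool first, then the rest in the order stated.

stool();
translate([308, 54, 97]) spool();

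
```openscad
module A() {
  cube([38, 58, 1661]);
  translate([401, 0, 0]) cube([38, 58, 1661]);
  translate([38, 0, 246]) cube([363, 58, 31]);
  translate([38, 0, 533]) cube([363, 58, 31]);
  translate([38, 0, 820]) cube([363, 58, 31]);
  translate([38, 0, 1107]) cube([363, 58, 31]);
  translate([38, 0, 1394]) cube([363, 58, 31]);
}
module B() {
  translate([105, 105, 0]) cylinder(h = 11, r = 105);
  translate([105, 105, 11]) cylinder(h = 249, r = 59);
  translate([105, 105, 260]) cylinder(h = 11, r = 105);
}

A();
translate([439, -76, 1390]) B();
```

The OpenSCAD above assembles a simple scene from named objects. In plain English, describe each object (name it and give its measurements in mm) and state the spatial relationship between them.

A is a straight ladder. Two 38×58 mm vertical rails, 1661 mm tall, stand 439 mm apart (outside-to-outside) with their front faces coplanar on the −y side. 5 rungs, each 58 mm deep and 31 mm tall, span between the inner faces of the rails, front faces flush with the rails. The lowest rung's underside is at z = 246 mm and rungs are spaced 287 mm apart (underside to underside).

B is a spool: two coaxial disc flanges of radius 105 mm and thickness 11 mm, joined by a core cylinder of radius 59 mm and height 249 mm. The lower flange rests on z = 0 and the three cylinders share a vertical axis.

The spool is beside the ladder with their tops flush at z = 1661.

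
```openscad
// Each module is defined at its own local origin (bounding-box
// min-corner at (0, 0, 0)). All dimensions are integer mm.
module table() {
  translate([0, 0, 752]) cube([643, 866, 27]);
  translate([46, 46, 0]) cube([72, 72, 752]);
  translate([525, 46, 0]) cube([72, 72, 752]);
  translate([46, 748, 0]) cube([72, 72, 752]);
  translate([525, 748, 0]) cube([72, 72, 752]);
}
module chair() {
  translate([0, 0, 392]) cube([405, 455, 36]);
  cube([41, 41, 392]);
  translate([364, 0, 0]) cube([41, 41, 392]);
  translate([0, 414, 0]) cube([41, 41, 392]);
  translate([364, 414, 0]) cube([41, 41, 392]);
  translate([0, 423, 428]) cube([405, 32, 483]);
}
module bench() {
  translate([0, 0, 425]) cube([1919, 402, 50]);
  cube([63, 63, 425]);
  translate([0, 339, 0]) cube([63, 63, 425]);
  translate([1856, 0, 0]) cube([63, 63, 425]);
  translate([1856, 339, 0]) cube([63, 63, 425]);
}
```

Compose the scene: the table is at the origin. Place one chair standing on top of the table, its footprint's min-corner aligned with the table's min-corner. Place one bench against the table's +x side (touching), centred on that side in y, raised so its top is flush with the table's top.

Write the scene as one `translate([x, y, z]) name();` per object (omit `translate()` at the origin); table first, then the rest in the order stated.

table();
translate([0, 0, 779]) chair();
translate([643, 232, 304]) bench();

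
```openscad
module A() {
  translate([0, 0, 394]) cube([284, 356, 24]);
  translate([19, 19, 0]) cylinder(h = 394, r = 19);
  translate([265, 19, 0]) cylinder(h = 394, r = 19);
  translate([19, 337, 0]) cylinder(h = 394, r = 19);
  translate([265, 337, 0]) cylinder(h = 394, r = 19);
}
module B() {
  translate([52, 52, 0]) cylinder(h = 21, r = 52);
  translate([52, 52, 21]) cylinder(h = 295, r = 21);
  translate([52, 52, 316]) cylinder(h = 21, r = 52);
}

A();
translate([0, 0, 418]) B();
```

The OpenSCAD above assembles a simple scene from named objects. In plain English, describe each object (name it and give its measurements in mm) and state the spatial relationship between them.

A is a four-legged stool. The seat is 284×356 mm, 24 mm thick, top at z = 418 mm. It stands on four round legs, each 38 mm in diameter, from z = 0 to the seat underside, each leg's axis is inset half a diameter from the nearest pair of seat edges (so the leg's bounding box is flush with the corner).

B is a spool: two coaxial disc flanges of radius 52 mm and thickness 21 mm, joined by a core cylinder of radius 21 mm and height 295 mm. The lower flange rests on z = 0 and the three cylinders share a vertical axis.

The spool is on top of the stool.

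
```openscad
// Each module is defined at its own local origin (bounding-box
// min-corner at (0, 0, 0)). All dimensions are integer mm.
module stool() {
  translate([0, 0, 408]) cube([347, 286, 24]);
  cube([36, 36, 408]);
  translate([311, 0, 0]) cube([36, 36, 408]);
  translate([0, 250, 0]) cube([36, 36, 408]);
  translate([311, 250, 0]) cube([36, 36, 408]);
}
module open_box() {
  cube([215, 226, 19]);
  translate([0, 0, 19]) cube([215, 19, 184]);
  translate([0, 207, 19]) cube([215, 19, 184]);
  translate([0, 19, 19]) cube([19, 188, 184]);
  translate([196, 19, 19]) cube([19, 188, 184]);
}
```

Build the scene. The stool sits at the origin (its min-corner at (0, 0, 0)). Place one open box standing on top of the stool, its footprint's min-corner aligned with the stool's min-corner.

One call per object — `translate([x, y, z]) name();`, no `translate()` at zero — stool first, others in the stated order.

stool();
translate([0, 0, 432]) open_box();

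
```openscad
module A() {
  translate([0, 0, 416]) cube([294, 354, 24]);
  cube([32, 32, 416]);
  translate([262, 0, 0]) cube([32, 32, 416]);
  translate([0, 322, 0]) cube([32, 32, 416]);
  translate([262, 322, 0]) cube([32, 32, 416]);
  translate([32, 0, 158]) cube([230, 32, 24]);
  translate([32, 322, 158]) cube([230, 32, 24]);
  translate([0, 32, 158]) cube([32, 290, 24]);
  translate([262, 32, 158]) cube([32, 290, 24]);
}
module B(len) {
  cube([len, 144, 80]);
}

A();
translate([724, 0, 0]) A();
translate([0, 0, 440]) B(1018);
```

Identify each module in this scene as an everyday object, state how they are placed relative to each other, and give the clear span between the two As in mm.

A is a stool. B is a beam. A beam spans the tops of two stools. The clear span between the two stools is 430 mm.

Second stool starts at x = 724; first ends at x = 294; clear span = 724 − 294 = 430 mm.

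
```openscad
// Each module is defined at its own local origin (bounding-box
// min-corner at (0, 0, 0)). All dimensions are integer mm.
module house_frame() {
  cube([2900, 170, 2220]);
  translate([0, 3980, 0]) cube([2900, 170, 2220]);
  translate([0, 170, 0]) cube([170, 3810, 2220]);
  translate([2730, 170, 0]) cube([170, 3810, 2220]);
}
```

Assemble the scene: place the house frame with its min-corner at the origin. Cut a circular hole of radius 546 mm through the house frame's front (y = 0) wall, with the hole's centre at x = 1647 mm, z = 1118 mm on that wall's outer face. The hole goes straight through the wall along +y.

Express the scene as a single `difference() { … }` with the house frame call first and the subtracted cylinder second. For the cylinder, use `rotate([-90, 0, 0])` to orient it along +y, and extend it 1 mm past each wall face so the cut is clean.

difference() {
  house_frame();
  translate([1647, -1, 1118]) rotate([-90, 0, 0]) cylinder(h = 172, r = 546);
}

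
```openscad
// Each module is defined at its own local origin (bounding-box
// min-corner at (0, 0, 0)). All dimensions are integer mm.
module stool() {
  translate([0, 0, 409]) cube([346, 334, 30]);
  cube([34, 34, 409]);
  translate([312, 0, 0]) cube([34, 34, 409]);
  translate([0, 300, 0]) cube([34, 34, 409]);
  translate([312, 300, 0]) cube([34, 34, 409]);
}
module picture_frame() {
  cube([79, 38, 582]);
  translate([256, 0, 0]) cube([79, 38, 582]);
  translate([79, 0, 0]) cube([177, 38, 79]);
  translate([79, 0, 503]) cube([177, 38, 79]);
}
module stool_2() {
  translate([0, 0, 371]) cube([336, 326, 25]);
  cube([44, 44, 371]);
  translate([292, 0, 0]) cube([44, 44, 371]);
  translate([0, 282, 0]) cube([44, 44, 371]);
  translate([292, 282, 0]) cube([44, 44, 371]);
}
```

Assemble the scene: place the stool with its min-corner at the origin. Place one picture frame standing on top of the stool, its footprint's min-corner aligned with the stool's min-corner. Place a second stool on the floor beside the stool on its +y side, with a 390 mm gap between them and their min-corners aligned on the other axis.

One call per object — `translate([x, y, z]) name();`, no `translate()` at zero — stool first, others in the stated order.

stool();
translate([0, 0, 439]) picture_frame();
translate([0, 724, 0]) stool_2();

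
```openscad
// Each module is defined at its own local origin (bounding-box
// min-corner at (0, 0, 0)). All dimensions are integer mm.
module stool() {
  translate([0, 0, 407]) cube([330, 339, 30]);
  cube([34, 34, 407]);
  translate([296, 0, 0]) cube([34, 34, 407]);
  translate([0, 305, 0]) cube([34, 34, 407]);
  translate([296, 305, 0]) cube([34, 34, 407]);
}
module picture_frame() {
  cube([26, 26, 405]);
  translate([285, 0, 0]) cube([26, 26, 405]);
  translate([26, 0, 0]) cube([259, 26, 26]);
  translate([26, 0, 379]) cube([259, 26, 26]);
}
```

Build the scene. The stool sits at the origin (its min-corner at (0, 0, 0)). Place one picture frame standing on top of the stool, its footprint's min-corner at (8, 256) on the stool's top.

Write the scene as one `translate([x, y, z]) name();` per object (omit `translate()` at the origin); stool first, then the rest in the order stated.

stool();
translate([8, 256, 437]) picture_frame();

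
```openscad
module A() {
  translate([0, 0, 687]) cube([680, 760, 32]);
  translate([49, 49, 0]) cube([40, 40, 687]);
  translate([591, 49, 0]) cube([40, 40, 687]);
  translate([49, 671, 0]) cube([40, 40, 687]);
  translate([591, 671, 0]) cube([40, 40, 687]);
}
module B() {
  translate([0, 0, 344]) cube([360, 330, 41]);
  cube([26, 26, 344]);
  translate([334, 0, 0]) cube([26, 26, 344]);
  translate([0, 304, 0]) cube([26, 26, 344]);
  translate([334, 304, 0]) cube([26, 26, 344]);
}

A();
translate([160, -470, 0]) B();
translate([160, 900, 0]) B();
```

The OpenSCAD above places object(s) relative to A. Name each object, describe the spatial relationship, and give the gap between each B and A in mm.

A is a table. B is a stool. Two stools sit around the table at the −y, +y sides. The gap between each stool and the table is 140 mm.

Each stool's nearest face is 140 mm from the table's bounding box.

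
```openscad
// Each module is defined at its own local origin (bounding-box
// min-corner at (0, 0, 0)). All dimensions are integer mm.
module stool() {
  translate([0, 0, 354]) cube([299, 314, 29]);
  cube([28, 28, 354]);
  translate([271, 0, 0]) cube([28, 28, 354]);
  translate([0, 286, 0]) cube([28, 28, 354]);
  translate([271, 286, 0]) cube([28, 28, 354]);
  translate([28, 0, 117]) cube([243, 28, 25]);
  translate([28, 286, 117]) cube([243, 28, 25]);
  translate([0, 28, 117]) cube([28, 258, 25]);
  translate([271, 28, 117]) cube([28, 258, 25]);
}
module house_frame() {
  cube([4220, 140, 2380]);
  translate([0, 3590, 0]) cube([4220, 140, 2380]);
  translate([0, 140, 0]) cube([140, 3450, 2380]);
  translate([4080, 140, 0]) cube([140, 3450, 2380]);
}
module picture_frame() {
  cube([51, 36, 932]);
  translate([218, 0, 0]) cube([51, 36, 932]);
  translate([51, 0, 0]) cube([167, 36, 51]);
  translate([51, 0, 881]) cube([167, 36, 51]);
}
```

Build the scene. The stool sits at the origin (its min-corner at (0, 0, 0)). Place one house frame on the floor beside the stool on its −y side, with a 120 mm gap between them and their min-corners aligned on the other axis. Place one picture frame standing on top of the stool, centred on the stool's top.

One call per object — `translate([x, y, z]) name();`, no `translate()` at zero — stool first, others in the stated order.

stool();
translate([0, -3850, 0]) house_frame();
translate([15, 139, 383]) picture_frame();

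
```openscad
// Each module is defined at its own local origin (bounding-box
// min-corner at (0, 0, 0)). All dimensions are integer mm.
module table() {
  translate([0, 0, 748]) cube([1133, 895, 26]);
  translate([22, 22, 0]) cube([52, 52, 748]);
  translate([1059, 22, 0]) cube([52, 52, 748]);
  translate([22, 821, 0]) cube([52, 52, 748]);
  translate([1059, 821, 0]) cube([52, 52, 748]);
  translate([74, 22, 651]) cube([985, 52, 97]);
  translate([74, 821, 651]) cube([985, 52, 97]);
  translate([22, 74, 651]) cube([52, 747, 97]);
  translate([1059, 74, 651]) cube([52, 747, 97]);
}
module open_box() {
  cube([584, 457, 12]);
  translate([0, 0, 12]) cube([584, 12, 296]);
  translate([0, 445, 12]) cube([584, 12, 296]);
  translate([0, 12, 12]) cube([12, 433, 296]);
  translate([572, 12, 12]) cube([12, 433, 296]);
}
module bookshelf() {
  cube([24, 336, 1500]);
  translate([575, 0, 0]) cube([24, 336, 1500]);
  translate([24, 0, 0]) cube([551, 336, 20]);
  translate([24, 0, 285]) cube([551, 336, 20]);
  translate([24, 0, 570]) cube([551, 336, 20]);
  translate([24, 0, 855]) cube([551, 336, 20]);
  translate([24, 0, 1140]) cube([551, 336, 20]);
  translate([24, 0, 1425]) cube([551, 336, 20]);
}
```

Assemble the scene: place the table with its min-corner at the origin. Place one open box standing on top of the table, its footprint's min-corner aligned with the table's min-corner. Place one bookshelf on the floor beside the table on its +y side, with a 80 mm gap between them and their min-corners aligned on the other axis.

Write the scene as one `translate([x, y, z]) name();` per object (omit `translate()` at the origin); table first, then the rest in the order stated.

table();
translate([0, 0, 774]) open_box();
translate([0, 975, 0]) bookshelf();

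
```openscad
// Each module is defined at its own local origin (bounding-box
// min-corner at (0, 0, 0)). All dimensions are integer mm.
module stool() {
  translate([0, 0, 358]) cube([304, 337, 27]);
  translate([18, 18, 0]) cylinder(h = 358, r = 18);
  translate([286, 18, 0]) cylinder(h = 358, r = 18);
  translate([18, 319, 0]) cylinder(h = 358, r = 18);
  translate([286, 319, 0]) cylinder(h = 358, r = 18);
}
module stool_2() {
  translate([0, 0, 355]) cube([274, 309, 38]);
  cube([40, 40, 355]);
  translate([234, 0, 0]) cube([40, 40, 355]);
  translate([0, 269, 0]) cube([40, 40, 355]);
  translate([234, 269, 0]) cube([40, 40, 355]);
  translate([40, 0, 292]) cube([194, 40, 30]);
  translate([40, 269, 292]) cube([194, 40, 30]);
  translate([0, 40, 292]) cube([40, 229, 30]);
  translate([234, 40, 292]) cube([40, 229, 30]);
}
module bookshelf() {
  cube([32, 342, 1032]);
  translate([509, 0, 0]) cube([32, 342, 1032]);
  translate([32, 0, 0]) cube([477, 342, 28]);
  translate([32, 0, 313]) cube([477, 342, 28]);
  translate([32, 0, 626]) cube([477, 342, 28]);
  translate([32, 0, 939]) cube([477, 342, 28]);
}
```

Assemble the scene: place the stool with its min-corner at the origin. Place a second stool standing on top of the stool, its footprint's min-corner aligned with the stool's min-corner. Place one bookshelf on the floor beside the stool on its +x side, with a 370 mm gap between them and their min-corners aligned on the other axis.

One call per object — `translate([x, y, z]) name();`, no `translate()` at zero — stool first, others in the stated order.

stool();
translate([0, 0, 385]) stool_2();
translate([674, 0, 0]) bookshelf();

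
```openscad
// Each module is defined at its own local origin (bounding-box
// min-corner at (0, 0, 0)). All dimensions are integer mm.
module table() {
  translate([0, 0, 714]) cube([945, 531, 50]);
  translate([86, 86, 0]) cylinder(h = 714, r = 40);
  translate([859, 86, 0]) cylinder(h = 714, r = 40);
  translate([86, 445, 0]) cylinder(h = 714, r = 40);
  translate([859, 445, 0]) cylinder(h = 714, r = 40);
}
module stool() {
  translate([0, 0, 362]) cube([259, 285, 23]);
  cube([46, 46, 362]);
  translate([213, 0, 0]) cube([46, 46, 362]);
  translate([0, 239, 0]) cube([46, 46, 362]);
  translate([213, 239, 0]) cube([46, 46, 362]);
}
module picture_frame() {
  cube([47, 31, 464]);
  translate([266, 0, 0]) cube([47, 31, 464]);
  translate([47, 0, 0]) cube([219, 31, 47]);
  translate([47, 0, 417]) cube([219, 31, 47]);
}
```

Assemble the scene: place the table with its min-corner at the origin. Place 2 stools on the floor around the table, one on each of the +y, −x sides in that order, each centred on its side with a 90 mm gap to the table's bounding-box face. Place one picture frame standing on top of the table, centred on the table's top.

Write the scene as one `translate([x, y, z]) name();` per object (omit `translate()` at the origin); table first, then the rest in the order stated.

table();
translate([343, 621, 0]) stool();
translate([-349, 123, 0]) stool();
translate([316, 250, 764]) picture_frame();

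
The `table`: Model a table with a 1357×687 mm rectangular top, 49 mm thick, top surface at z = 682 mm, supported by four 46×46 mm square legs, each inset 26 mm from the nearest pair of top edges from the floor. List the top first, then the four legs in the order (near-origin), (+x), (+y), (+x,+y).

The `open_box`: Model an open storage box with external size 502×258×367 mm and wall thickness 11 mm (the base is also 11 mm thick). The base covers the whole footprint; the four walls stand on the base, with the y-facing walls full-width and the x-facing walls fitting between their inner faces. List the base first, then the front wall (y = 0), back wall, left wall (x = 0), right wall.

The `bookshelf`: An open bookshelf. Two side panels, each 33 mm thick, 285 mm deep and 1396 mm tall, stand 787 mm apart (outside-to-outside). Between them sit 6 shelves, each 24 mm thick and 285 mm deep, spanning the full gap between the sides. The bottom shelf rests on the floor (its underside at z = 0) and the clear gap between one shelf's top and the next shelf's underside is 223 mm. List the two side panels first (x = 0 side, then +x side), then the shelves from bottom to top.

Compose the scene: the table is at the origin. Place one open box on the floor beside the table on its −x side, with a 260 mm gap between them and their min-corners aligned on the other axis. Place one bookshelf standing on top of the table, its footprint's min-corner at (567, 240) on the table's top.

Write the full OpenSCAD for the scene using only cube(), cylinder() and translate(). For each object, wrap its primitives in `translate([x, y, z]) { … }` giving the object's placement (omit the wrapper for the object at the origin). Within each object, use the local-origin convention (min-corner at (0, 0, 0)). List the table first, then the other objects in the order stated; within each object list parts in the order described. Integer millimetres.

translate([0, 0, 633]) cube([1357, 687, 49]);
translate([26, 26, 0]) cube([46, 46, 633]);
translate([1285, 26, 0]) cube([46, 46, 633]);
translate([26, 615, 0]) cube([46, 46, 633]);
translate([1285, 615, 0]) cube([46, 46, 633]);
translate([-762, 0, 0]) {
  cube([502, 258, 11]);
  translate([0, 0, 11]) cube([502, 11, 356]);
  translate([0, 247, 11]) cube([502, 11, 356]);
  translate([0, 11, 11]) cube([11, 236, 356]);
  translate([491, 11, 11]) cube([11, 236, 356]);
}
translate([567, 240, 682]) {
  cube([33, 285, 1396]);
  translate([754, 0, 0]) cube([33, 285, 1396]);
  translate([33, 0, 0]) cube([721, 285, 24]);
  translate([33, 0, 247]) cube([721, 285, 24]);
  translate([33, 0, 494]) cube([721, 285, 24]);
  translate([33, 0, 741]) cube([721, 285, 24]);
  translate([33, 0, 988]) cube([721, 285, 24]);
  translate([33, 0, 1235]) cube([721, 285, 24]);
}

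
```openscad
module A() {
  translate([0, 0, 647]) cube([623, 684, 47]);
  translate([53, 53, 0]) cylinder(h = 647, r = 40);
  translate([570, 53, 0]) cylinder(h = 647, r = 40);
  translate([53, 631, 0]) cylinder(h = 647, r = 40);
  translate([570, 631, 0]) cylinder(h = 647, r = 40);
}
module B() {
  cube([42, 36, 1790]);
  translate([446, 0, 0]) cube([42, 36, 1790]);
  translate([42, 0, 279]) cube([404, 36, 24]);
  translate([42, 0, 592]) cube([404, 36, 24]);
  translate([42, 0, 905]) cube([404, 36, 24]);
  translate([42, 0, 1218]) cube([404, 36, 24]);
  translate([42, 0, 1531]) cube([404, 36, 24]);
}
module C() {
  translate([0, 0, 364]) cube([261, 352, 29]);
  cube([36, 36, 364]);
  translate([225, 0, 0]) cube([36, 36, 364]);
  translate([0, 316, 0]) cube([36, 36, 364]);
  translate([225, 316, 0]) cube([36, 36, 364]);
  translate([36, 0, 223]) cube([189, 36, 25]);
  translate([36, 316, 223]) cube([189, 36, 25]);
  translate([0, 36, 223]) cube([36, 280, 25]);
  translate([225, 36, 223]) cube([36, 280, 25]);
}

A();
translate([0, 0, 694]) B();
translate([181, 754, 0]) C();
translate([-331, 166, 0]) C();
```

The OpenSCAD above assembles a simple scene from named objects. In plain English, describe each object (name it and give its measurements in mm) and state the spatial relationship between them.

A is a table: top 623 mm (x) × 684 mm (y), 47 mm thick, upper face at z = 694 mm, on four round legs of 80 mm diameter, each leg's bounding box inset 13 mm from the nearest pair of top edges, running from z = 0 to the bottom of the top.

B is a straight ladder. Two 42×36 mm vertical rails, 1790 mm tall, stand 488 mm apart (outside-to-outside) with their front faces coplanar on the −y side. 5 rungs, each 36 mm deep and 24 mm tall, span between the inner faces of the rails, front faces flush with the rails. The lowest rung's underside is at z = 279 mm and rungs are spaced 313 mm apart (underside to underside).

C is a four-legged stool. The seat is 261×352 mm, 29 mm thick, top at z = 393 mm. It stands on four square legs, each 36×36 mm in cross-section, from z = 0 to the seat underside, each flush with a corner of the seat. Four stretchers, 36 mm wide and 25 mm tall, connect adjacent legs with their undersides at z = 223 mm, each running between the inner faces of the legs it joins and aligned with the legs' outer faces on the other axis.

The ladder is on top of the table. Two stools sit around the table at the +y, −x sides.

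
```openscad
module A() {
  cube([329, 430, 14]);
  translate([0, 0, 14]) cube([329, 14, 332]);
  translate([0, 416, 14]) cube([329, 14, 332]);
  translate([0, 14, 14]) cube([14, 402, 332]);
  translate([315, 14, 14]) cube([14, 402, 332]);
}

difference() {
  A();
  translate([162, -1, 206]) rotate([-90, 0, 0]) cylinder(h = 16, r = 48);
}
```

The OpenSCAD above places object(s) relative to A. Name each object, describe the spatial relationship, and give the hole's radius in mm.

A is an open box. The open box has a circular hole through its front wall. The hole's radius is 48 mm.

The subtracted cylinder has r = 48 mm.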